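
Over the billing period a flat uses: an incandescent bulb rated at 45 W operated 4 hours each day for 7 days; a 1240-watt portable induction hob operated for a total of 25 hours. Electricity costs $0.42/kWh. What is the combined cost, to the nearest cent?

incandescent bulb: Runtime = 4 h/day × 7 days = 28 h
incandescent bulb: 0.045 kW × 28 h = 1.26 kWh
portable induction hob: 1.24 kW × 25 h = 31 kWh
Total energy = 32.26 kWh
Cost = 32.26 × $0.42 = $13.55

$13.55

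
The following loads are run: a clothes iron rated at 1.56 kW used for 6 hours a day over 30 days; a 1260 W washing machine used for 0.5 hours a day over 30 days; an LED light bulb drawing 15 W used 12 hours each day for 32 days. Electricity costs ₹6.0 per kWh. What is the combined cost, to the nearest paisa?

₹1832.76

clothes iron: Runtime = 6 h/day × 30 days = 180 h
clothes iron: 1.56 kW × 180 h = 280.8 kWh
washing machine: Runtime = 0.5 h/day × 30 days = 15 h
washing machine: 1.26 kW × 15 h = 18.9 kWh
LED light bulb: Runtime = 12 h/day × 32 days = 384 h
LED light bulb: 0.015 kW × 384 h = 5.76 kWh
Total energy = 305.46 kWh
Cost = 305.46 × ₹6.0 = ₹1832.76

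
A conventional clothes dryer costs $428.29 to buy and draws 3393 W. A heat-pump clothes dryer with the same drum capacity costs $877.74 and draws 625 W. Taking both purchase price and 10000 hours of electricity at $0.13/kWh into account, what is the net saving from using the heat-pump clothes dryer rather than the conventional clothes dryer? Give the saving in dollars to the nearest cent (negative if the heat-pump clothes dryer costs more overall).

$3148.95

conventional clothes dryer: $428.29 + (3393/1000) kW × 10000 h × $0.13 = $428.29 + $4410.9 = $4839.19
heat-pump clothes dryer: $877.74 + (625/1000) kW × 10000 h × $0.13 = $877.74 + $812.5 = $1690.24
Saving = $4839.19 − $1690.24 = $3148.95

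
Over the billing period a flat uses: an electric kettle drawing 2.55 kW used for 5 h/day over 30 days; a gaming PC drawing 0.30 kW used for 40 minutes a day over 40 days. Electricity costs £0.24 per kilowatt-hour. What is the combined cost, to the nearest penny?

£93.72

electric kettle: Runtime = 5 h/day × 30 days = 150 h
electric kettle: 2.55 kW × 150 h = 382.5 kWh
gaming PC: Runtime = 40 min × 40 = 1600 min = 26.666666… h
gaming PC: 0.3 kW × 26.666666… h = 8 kWh
Total energy = 390.5 kWh
Cost = 390.5 × £0.24 = £93.72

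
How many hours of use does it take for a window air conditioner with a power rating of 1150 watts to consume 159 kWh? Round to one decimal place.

138.3 h

Hours = 159 kWh ÷ 1.15 kW = 138.3 h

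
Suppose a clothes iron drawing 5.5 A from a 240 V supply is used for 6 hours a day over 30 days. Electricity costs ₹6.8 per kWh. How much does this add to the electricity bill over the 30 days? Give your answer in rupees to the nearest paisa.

Power = 5.5 A × 240 V = 1320 W = 1.32 kW
Runtime = 6 h/day × 30 days = 180 h
Energy = 1.32 kW × 180 h = 237.6 kWh
Cost = 237.6 kWh × ₹6.8/kWh = ₹1615.68

₹1615.68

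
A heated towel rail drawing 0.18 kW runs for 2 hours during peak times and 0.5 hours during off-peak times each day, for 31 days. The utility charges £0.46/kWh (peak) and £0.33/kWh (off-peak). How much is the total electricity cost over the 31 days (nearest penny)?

Peak energy = 0.18 kW × 2 h × 31 = 11.16 kWh
Off-peak energy = 0.18 kW × 0.5 h × 31 = 2.79 kWh
Cost = 11.16 × £0.46 + 2.79 × £0.33 = £5.1336 + £0.9207 = £6.05

£6.05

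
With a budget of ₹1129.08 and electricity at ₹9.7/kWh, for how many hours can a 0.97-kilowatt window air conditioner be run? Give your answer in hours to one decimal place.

120.0 h

Energy available = ₹1129.08 ÷ ₹9.7/kWh = 116.4 kWh
Hours = 116.4 kWh ÷ 0.97 kW = 120.0 h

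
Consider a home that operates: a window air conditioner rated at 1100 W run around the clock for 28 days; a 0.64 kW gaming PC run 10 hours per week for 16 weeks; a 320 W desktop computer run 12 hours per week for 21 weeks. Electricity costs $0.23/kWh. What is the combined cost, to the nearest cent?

$212.12

window air conditioner: Runtime = 24 h × 28 = 672 h
window air conditioner: 1.1 kW × 672 h = 739.2 kWh
gaming PC: Runtime = 10 h/week × 16 weeks = 160 h
gaming PC: 0.64 kW × 160 h = 102.4 kWh
desktop computer: Runtime = 12 h/week × 21 weeks = 252 h
desktop computer: 0.32 kW × 252 h = 80.64 kWh
Total energy = 922.24 kWh
Cost = 922.24 × $0.23 = $212.12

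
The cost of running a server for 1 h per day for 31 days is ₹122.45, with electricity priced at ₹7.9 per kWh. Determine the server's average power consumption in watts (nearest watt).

Energy = ₹122.45 ÷ ₹7.9/kWh = 15.5 kWh
Runtime = 1 h/day × 31 days = 31 h
Power = 15.5 kWh ÷ 31 h = 0.5 kW = 500 W

500 W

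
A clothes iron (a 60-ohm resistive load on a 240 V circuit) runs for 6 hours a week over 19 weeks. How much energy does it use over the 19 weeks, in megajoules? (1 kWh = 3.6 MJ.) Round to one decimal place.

Power = V²/R = 240²/60 = 960 W = 0.96 kW
Runtime = 6 h/week × 19 weeks = 114 h
Energy = 0.96 kW × 114 h = 109.44 kWh
= 109.44 × 3.6 MJ = 394.0 MJ

394.0 MJ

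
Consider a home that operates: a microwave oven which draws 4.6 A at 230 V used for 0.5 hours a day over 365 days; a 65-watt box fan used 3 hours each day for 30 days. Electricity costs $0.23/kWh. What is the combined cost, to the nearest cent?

microwave oven: Power = 4.6 A × 230 V = 1058 W = 1.058 kW
microwave oven: Runtime = 0.5 h/day × 365 days = 182.5 h
microwave oven: 1.058 kW × 182.5 h = 193.085 kWh
box fan: Runtime = 3 h/day × 30 days = 90 h
box fan: 0.065 kW × 90 h = 5.85 kWh
Total energy = 198.935 kWh
Cost = 198.935 × $0.23 = $45.76

$45.76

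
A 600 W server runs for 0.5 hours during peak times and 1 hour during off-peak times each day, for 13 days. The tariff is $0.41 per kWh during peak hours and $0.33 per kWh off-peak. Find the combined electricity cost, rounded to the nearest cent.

$4.17

Peak energy = 0.6 kW × 0.5 h × 13 = 3.9 kWh
Off-peak energy = 0.6 kW × 1 h × 13 = 7.8 kWh
Cost = 3.9 × $0.41 + 7.8 × $0.33 = $1.599 + $2.574 = $4.17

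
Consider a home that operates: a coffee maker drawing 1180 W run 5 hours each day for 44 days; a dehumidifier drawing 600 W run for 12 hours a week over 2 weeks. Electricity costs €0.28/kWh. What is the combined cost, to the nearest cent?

coffee maker: Runtime = 5 h/day × 44 days = 220 h
coffee maker: 1.18 kW × 220 h = 259.6 kWh
dehumidifier: Runtime = 12 h/week × 2 weeks = 24 h
dehumidifier: 0.6 kW × 24 h = 14.4 kWh
Total energy = 274 kWh
Cost = 274 × €0.28 = €76.72

€76.72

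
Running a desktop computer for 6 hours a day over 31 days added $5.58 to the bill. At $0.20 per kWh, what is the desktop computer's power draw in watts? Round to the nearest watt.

Energy = $5.58 ÷ $0.20/kWh = 27.9 kWh
Runtime = 6 h/day × 31 days = 186 h
Power = 27.9 kWh ÷ 186 h = 0.15 kW = 150 W

150 W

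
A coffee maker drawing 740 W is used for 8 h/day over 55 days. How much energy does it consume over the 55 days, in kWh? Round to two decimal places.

325.60 kWh

Runtime = 8 h/day × 55 days = 440 h
Energy = 0.74 kW × 440 h = 325.6 kWh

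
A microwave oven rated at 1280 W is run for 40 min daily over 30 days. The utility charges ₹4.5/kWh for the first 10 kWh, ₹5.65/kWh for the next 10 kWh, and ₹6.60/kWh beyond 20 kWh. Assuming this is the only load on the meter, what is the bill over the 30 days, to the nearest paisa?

₹138.46

Runtime = 40 min × 30 = 1200 min = 20 h
Energy = 1.28 kW × 20 h = 25.6 kWh
Tier 1 (0–10 kWh): 10 × ₹4.5 = ₹45
Tier 2 (10–20 kWh): 10 × ₹5.65 = ₹56.5
Above 20 kWh: 5.6 × ₹6.60 = ₹36.96
Bill = ₹138.46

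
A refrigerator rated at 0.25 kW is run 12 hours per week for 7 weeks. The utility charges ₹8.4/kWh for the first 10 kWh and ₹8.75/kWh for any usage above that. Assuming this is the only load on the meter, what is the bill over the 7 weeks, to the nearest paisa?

Runtime = 12 h/week × 7 weeks = 84 h
Energy = 0.25 kW × 84 h = 21 kWh
Tier 1 (0–10 kWh): 10 × ₹8.4 = ₹84
Above 10 kWh: 11 × ₹8.75 = ₹96.25
Bill = ₹180.25

₹180.25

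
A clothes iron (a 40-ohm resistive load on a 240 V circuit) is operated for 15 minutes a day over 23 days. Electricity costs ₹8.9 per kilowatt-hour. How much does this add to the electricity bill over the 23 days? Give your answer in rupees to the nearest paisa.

₹73.69

Power = V²/R = 240²/40 = 1440 W = 1.44 kW
Runtime = 15 min × 23 = 345 min = 5.75 h
Energy = 1.44 kW × 5.75 h = 8.28 kWh
Cost = 8.28 kWh × ₹8.9/kWh = ₹73.69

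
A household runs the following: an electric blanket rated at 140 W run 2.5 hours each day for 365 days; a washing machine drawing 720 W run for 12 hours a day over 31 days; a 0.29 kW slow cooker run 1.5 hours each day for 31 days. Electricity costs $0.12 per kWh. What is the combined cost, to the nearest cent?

$49.09

electric blanket: Runtime = 2.5 h/day × 365 days = 912.5 h
electric blanket: 0.14 kW × 912.5 h = 127.75 kWh
washing machine: Runtime = 12 h/day × 31 days = 372 h
washing machine: 0.72 kW × 372 h = 267.84 kWh
slow cooker: Runtime = 1.5 h/day × 31 days = 46.5 h
slow cooker: 0.29 kW × 46.5 h = 13.485 kWh
Total energy = 409.075 kWh
Cost = 409.075 × $0.12 = $49.09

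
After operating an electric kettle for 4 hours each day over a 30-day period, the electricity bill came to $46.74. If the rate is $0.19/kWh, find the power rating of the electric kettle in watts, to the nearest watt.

2050 W

Energy = $46.74 ÷ $0.19/kWh = 246 kWh
Runtime = 4 h/day × 30 days = 120 h
Power = 246 kWh ÷ 120 h = 2.05 kW = 2050 W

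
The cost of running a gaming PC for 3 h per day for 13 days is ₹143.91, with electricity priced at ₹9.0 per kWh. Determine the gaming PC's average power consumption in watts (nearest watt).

410 W

Energy = ₹143.91 ÷ ₹9.0/kWh = 15.99 kWh
Runtime = 3 h/day × 13 days = 39 h
Power = 15.99 kWh ÷ 39 h = 0.41 kW = 410 W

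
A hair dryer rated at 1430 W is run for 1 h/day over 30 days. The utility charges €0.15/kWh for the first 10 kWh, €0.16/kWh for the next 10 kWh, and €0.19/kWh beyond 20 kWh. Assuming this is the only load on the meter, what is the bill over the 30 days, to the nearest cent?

Runtime = 1 h/day × 30 days = 30 h
Energy = 1.43 kW × 30 h = 42.9 kWh
Tier 1 (0–10 kWh): 10 × €0.15 = €1.5
Tier 2 (10–20 kWh): 10 × €0.16 = €1.6
Above 20 kWh: 22.9 × €0.19 = €4.351
Bill = €7.45

€7.45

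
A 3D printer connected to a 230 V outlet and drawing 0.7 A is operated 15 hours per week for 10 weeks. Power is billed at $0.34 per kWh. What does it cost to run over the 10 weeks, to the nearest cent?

Power = 0.7 A × 230 V = 161 W = 0.161 kW
Runtime = 15 h/week × 10 weeks = 150 h
Energy = 0.161 kW × 150 h = 24.15 kWh
Cost = 24.15 kWh × $0.34/kWh = $8.21

$8.21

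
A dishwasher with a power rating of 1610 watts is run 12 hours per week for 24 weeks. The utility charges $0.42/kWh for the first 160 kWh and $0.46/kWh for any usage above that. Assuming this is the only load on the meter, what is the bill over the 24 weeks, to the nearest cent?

$206.89

Runtime = 12 h/week × 24 weeks = 288 h
Energy = 1.61 kW × 288 h = 463.68 kWh
Tier 1 (0–160 kWh): 160 × $0.42 = $67.2
Above 160 kWh: 303.68 × $0.46 = $139.6928
Bill = $206.89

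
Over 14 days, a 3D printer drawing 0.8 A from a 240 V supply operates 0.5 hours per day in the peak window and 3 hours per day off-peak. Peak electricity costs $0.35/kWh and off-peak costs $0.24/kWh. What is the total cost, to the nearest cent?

$2.41

Power = 0.8 A × 240 V = 192 W = 0.192 kW
Peak energy = 0.192 kW × 0.5 h × 14 = 1.344 kWh
Off-peak energy = 0.192 kW × 3 h × 14 = 8.064 kWh
Cost = 1.344 × $0.35 + 8.064 × $0.24 = $0.4704 + $1.93536 = $2.41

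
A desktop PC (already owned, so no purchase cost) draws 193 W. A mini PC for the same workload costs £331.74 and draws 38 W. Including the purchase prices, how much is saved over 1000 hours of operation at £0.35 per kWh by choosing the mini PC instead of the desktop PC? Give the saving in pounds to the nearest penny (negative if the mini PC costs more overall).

desktop PC: £0.00 + (193/1000) kW × 1000 h × £0.35 = £0.00 + £67.55 = £67.55
mini PC: £331.74 + (38/1000) kW × 1000 h × £0.35 = £331.74 + £13.3 = £345.04
Saving = £67.55 − £345.04 = −£277.49

-£277.49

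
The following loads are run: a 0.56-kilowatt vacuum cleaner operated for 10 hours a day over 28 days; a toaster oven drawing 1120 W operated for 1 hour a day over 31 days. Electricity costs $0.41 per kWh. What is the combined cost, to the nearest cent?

vacuum cleaner: Runtime = 10 h/day × 28 days = 280 h
vacuum cleaner: 0.56 kW × 280 h = 156.8 kWh
toaster oven: Runtime = 1 h/day × 31 days = 31 h
toaster oven: 1.12 kW × 31 h = 34.72 kWh
Total energy = 191.52 kWh
Cost = 191.52 × $0.41 = $78.52

$78.52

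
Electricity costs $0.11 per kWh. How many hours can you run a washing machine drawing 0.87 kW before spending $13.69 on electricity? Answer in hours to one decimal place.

Energy available = $13.69 ÷ $0.11/kWh = 124.4545 kWh
Hours = 124.4545 kWh ÷ 0.87 kW = 143.1 h

143.1 h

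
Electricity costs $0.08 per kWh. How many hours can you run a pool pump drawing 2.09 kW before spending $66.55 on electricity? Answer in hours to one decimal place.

Energy available = $66.55 ÷ $0.08/kWh = 831.875 kWh
Hours = 831.875 kWh ÷ 2.09 kW = 398.0 h

398.0 h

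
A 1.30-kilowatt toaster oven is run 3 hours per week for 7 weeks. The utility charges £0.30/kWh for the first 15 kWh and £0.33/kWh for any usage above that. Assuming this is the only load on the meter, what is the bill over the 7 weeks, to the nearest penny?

Runtime = 3 h/week × 7 weeks = 21 h
Energy = 1.3 kW × 21 h = 27.3 kWh
Tier 1 (0–15 kWh): 15 × £0.30 = £4.5
Above 15 kWh: 12.3 × £0.33 = £4.059
Bill = £8.56

£8.56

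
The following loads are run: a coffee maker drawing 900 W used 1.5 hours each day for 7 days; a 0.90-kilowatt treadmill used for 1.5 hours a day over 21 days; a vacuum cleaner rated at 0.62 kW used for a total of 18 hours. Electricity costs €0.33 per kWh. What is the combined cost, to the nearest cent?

coffee maker: Runtime = 1.5 h/day × 7 days = 10.5 h
coffee maker: 0.9 kW × 10.5 h = 9.45 kWh
treadmill: Runtime = 1.5 h/day × 21 days = 31.5 h
treadmill: 0.9 kW × 31.5 h = 28.35 kWh
vacuum cleaner: 0.62 kW × 18 h = 11.16 kWh
Total energy = 48.96 kWh
Cost = 48.96 × €0.33 = €16.16

€16.16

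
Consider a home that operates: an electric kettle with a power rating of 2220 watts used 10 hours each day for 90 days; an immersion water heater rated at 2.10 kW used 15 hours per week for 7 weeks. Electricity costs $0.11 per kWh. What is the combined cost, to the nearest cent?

$244.04

electric kettle: Runtime = 10 h/day × 90 days = 900 h
electric kettle: 2.22 kW × 900 h = 1998 kWh
immersion water heater: Runtime = 15 h/week × 7 weeks = 105 h
immersion water heater: 2.1 kW × 105 h = 220.5 kWh
Total energy = 2218.5 kWh
Cost = 2218.5 × $0.11 = $244.04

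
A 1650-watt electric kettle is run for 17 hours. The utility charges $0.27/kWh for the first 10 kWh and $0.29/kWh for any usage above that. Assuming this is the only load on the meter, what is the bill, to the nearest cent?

$7.93

Energy = 1.65 kW × 17 h = 28.05 kWh
Tier 1 (0–10 kWh): 10 × $0.27 = $2.7
Above 10 kWh: 18.05 × $0.29 = $5.2345
Bill = $7.93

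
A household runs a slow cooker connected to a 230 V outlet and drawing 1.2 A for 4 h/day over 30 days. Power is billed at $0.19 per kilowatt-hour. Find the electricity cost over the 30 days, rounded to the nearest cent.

Power = 1.2 A × 230 V = 276 W = 0.276 kW
Runtime = 4 h/day × 30 days = 120 h
Energy = 0.276 kW × 120 h = 33.12 kWh
Cost = 33.12 kWh × $0.19/kWh = $6.29

$6.29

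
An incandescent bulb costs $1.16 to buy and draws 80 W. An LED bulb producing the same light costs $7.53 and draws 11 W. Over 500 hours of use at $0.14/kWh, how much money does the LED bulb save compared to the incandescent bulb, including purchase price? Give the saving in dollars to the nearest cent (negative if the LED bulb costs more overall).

-$1.54

incandescent bulb: $1.16 + (80/1000) kW × 500 h × $0.14 = $1.16 + $5.6 = $6.76
LED bulb: $7.53 + (11/1000) kW × 500 h × $0.14 = $7.53 + $0.77 = $8.3
Saving = $6.76 − $8.3 = −$1.54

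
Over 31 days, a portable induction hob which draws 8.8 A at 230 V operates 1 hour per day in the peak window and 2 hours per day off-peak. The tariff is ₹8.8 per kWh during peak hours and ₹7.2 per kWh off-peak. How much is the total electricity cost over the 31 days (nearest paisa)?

₹1455.66

Power = 8.8 A × 230 V = 2024 W = 2.024 kW
Peak energy = 2.024 kW × 1 h × 31 = 62.744 kWh
Off-peak energy = 2.024 kW × 2 h × 31 = 125.488 kWh
Cost = 62.744 × ₹8.8 + 125.488 × ₹7.2 = ₹552.1472 + ₹903.5136 = ₹1455.66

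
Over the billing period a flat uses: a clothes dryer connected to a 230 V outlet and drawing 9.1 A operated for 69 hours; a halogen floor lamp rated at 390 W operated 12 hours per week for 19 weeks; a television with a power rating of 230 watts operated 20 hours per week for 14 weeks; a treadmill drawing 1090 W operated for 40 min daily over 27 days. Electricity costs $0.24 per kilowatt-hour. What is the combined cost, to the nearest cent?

$76.17

clothes dryer: Power = 9.1 A × 230 V = 2093 W = 2.093 kW
clothes dryer: 2.093 kW × 69 h = 144.417 kWh
halogen floor lamp: Runtime = 12 h/week × 19 weeks = 228 h
halogen floor lamp: 0.39 kW × 228 h = 88.92 kWh
television: Runtime = 20 h/week × 14 weeks = 280 h
television: 0.23 kW × 280 h = 64.4 kWh
treadmill: Runtime = 40 min × 27 = 1080 min = 18 h
treadmill: 1.09 kW × 18 h = 19.62 kWh
Total energy = 317.357 kWh
Cost = 317.357 × $0.24 = $76.17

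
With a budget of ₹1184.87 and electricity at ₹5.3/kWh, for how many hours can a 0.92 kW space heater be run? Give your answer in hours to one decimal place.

Energy available = ₹1184.87 ÷ ₹5.3/kWh = 223.5604 kWh
Hours = 223.5604 kWh ÷ 0.92 kW = 243.0 h

243.0 h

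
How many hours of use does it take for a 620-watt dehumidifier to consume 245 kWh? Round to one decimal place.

Hours = 245 kWh ÷ 0.62 kW = 395.2 h

395.2 h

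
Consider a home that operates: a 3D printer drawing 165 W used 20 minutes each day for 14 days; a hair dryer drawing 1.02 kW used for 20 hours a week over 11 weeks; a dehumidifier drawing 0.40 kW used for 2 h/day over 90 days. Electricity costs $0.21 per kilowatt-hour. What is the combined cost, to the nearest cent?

3D printer: Runtime = 20 min × 14 = 280 min = 4.666666… h
3D printer: 0.165 kW × 4.666666… h = 0.77 kWh
hair dryer: Runtime = 20 h/week × 11 weeks = 220 h
hair dryer: 1.02 kW × 220 h = 224.4 kWh
dehumidifier: Runtime = 2 h/day × 90 days = 180 h
dehumidifier: 0.4 kW × 180 h = 72 kWh
Total energy = 297.17 kWh
Cost = 297.17 × $0.21 = $62.41

$62.41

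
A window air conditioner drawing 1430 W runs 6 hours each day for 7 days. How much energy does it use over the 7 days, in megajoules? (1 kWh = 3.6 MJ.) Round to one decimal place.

Runtime = 6 h/day × 7 days = 42 h
Energy = 1.43 kW × 42 h = 60.06 kWh
= 60.06 × 3.6 MJ = 216.2 MJ

216.2 MJ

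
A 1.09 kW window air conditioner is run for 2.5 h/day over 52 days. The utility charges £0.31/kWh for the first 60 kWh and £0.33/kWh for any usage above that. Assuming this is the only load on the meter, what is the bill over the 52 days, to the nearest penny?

Runtime = 2.5 h/day × 52 days = 130 h
Energy = 1.09 kW × 130 h = 141.7 kWh
Tier 1 (0–60 kWh): 60 × £0.31 = £18.6
Above 60 kWh: 81.7 × £0.33 = £26.961
Bill = £45.56

£45.56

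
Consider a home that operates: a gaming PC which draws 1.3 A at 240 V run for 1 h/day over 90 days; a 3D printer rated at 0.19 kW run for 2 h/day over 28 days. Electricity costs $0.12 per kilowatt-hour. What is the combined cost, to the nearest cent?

$4.65

gaming PC: Power = 1.3 A × 240 V = 312 W = 0.312 kW
gaming PC: Runtime = 1 h/day × 90 days = 90 h
gaming PC: 0.312 kW × 90 h = 28.08 kWh
3D printer: Runtime = 2 h/day × 28 days = 56 h
3D printer: 0.19 kW × 56 h = 10.64 kWh
Total energy = 38.72 kWh
Cost = 38.72 × $0.12 = $4.65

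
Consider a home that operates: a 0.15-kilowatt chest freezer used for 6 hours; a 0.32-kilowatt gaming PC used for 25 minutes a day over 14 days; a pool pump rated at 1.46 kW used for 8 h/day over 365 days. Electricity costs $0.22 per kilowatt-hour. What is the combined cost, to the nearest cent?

$938.51

chest freezer: 0.15 kW × 6 h = 0.9 kWh
gaming PC: Runtime = 25 min × 14 = 350 min = 5.833333… h
gaming PC: 0.32 kW × 5.833333… h = 1.866666… kWh
pool pump: Runtime = 8 h/day × 365 days = 2920 h
pool pump: 1.46 kW × 2920 h = 4263.2 kWh
Total energy = 4265.966666… kWh
Cost = 4265.966666… × $0.22 = $938.51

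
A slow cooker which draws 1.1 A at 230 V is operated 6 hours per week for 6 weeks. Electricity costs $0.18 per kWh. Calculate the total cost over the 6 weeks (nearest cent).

$1.64

Power = 1.1 A × 230 V = 253 W = 0.253 kW
Runtime = 6 h/week × 6 weeks = 36 h
Energy = 0.253 kW × 36 h = 9.108 kWh
Cost = 9.108 kWh × $0.18/kWh = $1.64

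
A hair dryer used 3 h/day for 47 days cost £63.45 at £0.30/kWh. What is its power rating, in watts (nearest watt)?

1500 W

Energy = £63.45 ÷ £0.30/kWh = 211.5 kWh
Runtime = 3 h/day × 47 days = 141 h
Power = 211.5 kWh ÷ 141 h = 1.5 kW = 1500 W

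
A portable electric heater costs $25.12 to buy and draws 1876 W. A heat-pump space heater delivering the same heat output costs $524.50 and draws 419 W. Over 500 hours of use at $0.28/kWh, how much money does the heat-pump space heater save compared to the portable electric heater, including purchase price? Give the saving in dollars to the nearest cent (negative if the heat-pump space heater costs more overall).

portable electric heater: $25.12 + (1876/1000) kW × 500 h × $0.28 = $25.12 + $262.64 = $287.76
heat-pump space heater: $524.50 + (419/1000) kW × 500 h × $0.28 = $524.50 + $58.66 = $583.16
Saving = $287.76 − $583.16 = −$295.4

-$295.40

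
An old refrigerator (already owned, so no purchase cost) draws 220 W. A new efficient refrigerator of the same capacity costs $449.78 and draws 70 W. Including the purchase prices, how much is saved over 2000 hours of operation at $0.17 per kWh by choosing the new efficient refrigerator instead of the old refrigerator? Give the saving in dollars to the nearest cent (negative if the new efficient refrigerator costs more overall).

old refrigerator: $0.00 + (220/1000) kW × 2000 h × $0.17 = $0.00 + $74.8 = $74.8
new efficient refrigerator: $449.78 + (70/1000) kW × 2000 h × $0.17 = $449.78 + $23.8 = $473.58
Saving = $74.8 − $473.58 = −$398.78

-$398.78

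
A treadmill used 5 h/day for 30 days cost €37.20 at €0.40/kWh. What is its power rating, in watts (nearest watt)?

620 W

Energy = €37.20 ÷ €0.40/kWh = 93 kWh
Runtime = 5 h/day × 30 days = 150 h
Power = 93 kWh ÷ 150 h = 0.62 kW = 620 W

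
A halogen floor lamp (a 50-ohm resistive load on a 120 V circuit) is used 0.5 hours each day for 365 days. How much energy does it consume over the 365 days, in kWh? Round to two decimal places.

Power = V²/R = 120²/50 = 288 W = 0.288 kW
Runtime = 0.5 h/day × 365 days = 182.5 h
Energy = 0.288 kW × 182.5 h = 52.56 kWh

52.56 kWh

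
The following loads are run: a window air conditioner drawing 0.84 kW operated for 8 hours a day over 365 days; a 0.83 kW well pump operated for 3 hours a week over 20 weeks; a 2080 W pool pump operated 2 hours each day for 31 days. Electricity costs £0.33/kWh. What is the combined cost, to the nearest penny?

window air conditioner: Runtime = 8 h/day × 365 days = 2920 h
window air conditioner: 0.84 kW × 2920 h = 2452.8 kWh
well pump: Runtime = 3 h/week × 20 weeks = 60 h
well pump: 0.83 kW × 60 h = 49.8 kWh
pool pump: Runtime = 2 h/day × 31 days = 62 h
pool pump: 2.08 kW × 62 h = 128.96 kWh
Total energy = 2631.56 kWh
Cost = 2631.56 × £0.33 = £868.41

£868.41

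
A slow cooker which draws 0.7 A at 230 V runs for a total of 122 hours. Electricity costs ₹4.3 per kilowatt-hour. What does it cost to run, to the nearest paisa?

₹84.46

Power = 0.7 A × 230 V = 161 W = 0.161 kW
Energy = 0.161 kW × 122 h = 19.642 kWh
Cost = 19.642 kWh × ₹4.3/kWh = ₹84.46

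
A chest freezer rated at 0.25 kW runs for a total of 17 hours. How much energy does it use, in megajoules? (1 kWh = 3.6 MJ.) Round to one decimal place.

15.3 MJ

Energy = 0.25 kW × 17 h = 4.25 kWh
= 4.25 × 3.6 MJ = 15.3 MJ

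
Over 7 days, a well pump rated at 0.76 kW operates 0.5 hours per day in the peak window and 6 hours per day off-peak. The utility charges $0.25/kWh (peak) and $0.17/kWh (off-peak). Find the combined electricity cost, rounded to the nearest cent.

Peak energy = 0.76 kW × 0.5 h × 7 = 2.66 kWh
Off-peak energy = 0.76 kW × 6 h × 7 = 31.92 kWh
Cost = 2.66 × $0.25 + 31.92 × $0.17 = $0.665 + $5.4264 = $6.09

$6.09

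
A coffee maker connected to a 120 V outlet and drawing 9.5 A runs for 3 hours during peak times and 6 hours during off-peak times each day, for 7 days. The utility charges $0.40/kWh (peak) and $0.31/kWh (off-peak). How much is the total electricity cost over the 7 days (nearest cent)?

$24.42

Power = 9.5 A × 120 V = 1140 W = 1.14 kW
Peak energy = 1.14 kW × 3 h × 7 = 23.94 kWh
Off-peak energy = 1.14 kW × 6 h × 7 = 47.88 kWh
Cost = 23.94 × $0.40 + 47.88 × $0.31 = $9.576 + $14.8428 = $24.42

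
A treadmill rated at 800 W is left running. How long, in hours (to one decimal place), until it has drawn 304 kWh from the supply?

380.0 h

Hours = 304 kWh ÷ 0.8 kW = 380.0 h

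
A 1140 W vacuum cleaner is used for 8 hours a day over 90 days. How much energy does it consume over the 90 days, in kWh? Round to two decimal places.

Runtime = 8 h/day × 90 days = 720 h
Energy = 1.14 kW × 720 h = 820.8 kWh

820.80 kWh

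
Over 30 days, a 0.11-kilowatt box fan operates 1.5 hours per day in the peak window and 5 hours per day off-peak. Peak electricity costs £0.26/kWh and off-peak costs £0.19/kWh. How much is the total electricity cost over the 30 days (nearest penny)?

£4.42

Peak energy = 0.11 kW × 1.5 h × 30 = 4.95 kWh
Off-peak energy = 0.11 kW × 5 h × 30 = 16.5 kWh
Cost = 4.95 × £0.26 + 16.5 × £0.19 = £1.287 + £3.135 = £4.42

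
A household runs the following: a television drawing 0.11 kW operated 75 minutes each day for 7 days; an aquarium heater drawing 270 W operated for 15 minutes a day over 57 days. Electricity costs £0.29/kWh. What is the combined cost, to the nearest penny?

television: Runtime = 75 min × 7 = 525 min = 8.75 h
television: 0.11 kW × 8.75 h = 0.9625 kWh
aquarium heater: Runtime = 15 min × 57 = 855 min = 14.25 h
aquarium heater: 0.27 kW × 14.25 h = 3.8475 kWh
Total energy = 4.81 kWh
Cost = 4.81 × £0.29 = £1.39

£1.39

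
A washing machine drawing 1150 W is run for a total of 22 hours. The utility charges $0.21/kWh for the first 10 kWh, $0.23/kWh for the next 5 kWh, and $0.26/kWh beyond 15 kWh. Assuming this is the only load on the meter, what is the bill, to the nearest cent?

Energy = 1.15 kW × 22 h = 25.3 kWh
Tier 1 (0–10 kWh): 10 × $0.21 = $2.1
Tier 2 (10–15 kWh): 5 × $0.23 = $1.15
Above 15 kWh: 10.3 × $0.26 = $2.678
Bill = $5.93

$5.93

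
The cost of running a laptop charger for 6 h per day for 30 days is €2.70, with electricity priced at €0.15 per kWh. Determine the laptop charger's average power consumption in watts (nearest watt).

100 W

Energy = €2.70 ÷ €0.15/kWh = 18 kWh
Runtime = 6 h/day × 30 days = 180 h
Power = 18 kWh ÷ 180 h = 0.1 kW = 100 W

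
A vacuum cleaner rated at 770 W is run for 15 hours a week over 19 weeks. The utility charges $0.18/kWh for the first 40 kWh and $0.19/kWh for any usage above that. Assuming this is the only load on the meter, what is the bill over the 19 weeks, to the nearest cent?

$41.30

Runtime = 15 h/week × 19 weeks = 285 h
Energy = 0.77 kW × 285 h = 219.45 kWh
Tier 1 (0–40 kWh): 40 × $0.18 = $7.2
Above 40 kWh: 179.45 × $0.19 = $34.0955
Bill = $41.30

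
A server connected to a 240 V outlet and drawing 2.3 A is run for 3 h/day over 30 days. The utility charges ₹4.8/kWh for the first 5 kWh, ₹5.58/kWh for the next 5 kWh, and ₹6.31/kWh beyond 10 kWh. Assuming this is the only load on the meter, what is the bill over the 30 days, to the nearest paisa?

₹302.28

Power = 2.3 A × 240 V = 552 W = 0.552 kW
Runtime = 3 h/day × 30 days = 90 h
Energy = 0.552 kW × 90 h = 49.68 kWh
Tier 1 (0–5 kWh): 5 × ₹4.8 = ₹24
Tier 2 (5–10 kWh): 5 × ₹5.58 = ₹27.9
Above 10 kWh: 39.68 × ₹6.31 = ₹250.3808
Bill = ₹302.28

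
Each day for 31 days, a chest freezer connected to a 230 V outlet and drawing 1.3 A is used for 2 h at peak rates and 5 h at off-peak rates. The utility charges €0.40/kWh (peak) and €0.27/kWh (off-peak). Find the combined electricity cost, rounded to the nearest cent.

€19.93

Power = 1.3 A × 230 V = 299 W = 0.299 kW
Peak energy = 0.299 kW × 2 h × 31 = 18.538 kWh
Off-peak energy = 0.299 kW × 5 h × 31 = 46.345 kWh
Cost = 18.538 × €0.40 + 46.345 × €0.27 = €7.4152 + €12.51315 = €19.93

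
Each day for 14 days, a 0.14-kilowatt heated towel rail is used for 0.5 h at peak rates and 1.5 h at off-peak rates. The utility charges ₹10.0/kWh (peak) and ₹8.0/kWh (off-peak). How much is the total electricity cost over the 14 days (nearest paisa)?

₹33.32

Peak energy = 0.14 kW × 0.5 h × 14 = 0.98 kWh
Off-peak energy = 0.14 kW × 1.5 h × 14 = 2.94 kWh
Cost = 0.98 × ₹10.0 + 2.94 × ₹8.0 = ₹9.8 + ₹23.52 = ₹33.32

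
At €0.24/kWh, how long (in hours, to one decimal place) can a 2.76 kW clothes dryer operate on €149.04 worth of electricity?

Energy available = €149.04 ÷ €0.24/kWh = 621 kWh
Hours = 621 kWh ÷ 2.76 kW = 225.0 h

225.0 h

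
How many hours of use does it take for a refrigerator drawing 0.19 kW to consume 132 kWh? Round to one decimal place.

Hours = 132 kWh ÷ 0.19 kW = 694.7 h

694.7 h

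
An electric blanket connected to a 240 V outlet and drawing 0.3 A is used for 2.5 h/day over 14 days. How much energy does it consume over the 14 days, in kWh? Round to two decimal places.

Power = 0.3 A × 240 V = 72 W = 0.072 kW
Runtime = 2.5 h/day × 14 days = 35 h
Energy = 0.072 kW × 35 h = 2.52 kWh

2.52 kWh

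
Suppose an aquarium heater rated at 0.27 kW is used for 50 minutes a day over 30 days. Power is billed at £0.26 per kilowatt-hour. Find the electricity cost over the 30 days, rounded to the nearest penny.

Runtime = 50 min × 30 = 1500 min = 25 h
Energy = 0.27 kW × 25 h = 6.75 kWh
Cost = 6.75 kWh × £0.26/kWh = £1.76

£1.76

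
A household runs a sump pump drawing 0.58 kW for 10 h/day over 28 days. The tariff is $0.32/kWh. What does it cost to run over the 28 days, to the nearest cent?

Runtime = 10 h/day × 28 days = 280 h
Energy = 0.58 kW × 280 h = 162.4 kWh
Cost = 162.4 kWh × $0.32/kWh = $51.97

$51.97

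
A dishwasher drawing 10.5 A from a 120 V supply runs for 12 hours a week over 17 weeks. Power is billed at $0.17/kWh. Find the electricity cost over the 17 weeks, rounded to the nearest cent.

$43.70

Power = 10.5 A × 120 V = 1260 W = 1.26 kW
Runtime = 12 h/week × 17 weeks = 204 h
Energy = 1.26 kW × 204 h = 257.04 kWh
Cost = 257.04 kWh × $0.17/kWh = $43.70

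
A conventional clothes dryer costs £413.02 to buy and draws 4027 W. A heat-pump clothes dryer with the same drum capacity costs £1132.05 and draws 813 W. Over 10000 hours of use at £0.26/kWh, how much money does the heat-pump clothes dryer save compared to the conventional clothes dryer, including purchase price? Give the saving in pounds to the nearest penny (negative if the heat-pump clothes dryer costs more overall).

conventional clothes dryer: £413.02 + (4027/1000) kW × 10000 h × £0.26 = £413.02 + £10470.2 = £10883.22
heat-pump clothes dryer: £1132.05 + (813/1000) kW × 10000 h × £0.26 = £1132.05 + £2113.8 = £3245.85
Saving = £10883.22 − £3245.85 = £7637.37

£7637.37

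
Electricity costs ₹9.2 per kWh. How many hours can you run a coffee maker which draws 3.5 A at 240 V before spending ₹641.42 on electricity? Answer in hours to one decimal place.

83.0 h

Power = 3.5 A × 240 V = 840 W = 0.84 kW
Energy available = ₹641.42 ÷ ₹9.2/kWh = 69.7196 kWh
Hours = 69.7196 kWh ÷ 0.84 kW = 83.0 h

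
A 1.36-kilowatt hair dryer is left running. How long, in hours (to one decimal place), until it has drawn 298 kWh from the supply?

Hours = 298 kWh ÷ 1.36 kW = 219.1 h

219.1 h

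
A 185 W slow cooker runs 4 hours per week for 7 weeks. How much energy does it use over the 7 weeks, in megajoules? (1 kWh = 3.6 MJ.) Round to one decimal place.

Runtime = 4 h/week × 7 weeks = 28 h
Energy = 0.185 kW × 28 h = 5.18 kWh
= 5.18 × 3.6 MJ = 18.6 MJ

18.6 MJ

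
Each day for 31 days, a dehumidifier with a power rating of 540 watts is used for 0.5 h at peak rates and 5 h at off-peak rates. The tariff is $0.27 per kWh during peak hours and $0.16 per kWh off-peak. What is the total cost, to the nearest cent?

Peak energy = 0.54 kW × 0.5 h × 31 = 8.37 kWh
Off-peak energy = 0.54 kW × 5 h × 31 = 83.7 kWh
Cost = 8.37 × $0.27 + 83.7 × $0.16 = $2.2599 + $13.392 = $15.65

$15.65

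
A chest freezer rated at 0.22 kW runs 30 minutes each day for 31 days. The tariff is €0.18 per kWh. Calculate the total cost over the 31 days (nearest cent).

€0.61

Runtime = 30 min × 31 = 930 min = 15.5 h
Energy = 0.22 kW × 15.5 h = 3.41 kWh
Cost = 3.41 kWh × €0.18/kWh = €0.61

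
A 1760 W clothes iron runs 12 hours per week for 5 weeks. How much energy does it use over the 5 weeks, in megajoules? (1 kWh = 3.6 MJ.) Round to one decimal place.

Runtime = 12 h/week × 5 weeks = 60 h
Energy = 1.76 kW × 60 h = 105.6 kWh
= 105.6 × 3.6 MJ = 380.2 MJ

380.2 MJ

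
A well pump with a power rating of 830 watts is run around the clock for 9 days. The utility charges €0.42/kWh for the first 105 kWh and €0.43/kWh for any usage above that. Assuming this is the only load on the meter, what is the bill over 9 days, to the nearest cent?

Runtime = 24 h × 9 = 216 h
Energy = 0.83 kW × 216 h = 179.28 kWh
Tier 1 (0–105 kWh): 105 × €0.42 = €44.1
Above 105 kWh: 74.28 × €0.43 = €31.9404
Bill = €76.04

€76.04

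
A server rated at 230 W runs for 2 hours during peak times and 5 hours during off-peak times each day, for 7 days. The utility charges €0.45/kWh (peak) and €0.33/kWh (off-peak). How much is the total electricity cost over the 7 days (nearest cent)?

€4.11

Peak energy = 0.23 kW × 2 h × 7 = 3.22 kWh
Off-peak energy = 0.23 kW × 5 h × 7 = 8.05 kWh
Cost = 3.22 × €0.45 + 8.05 × €0.33 = €1.449 + €2.6565 = €4.11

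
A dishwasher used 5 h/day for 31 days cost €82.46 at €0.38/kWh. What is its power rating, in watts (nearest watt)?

Energy = €82.46 ÷ €0.38/kWh = 217 kWh
Runtime = 5 h/day × 31 days = 155 h
Power = 217 kWh ÷ 155 h = 1.4 kW = 1400 W

1400 W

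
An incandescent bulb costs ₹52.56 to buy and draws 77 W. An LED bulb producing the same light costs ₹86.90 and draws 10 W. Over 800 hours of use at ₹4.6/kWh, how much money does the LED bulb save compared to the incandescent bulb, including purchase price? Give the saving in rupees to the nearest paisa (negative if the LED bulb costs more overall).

incandescent bulb: ₹52.56 + (77/1000) kW × 800 h × ₹4.6 = ₹52.56 + ₹283.36 = ₹335.92
LED bulb: ₹86.90 + (10/1000) kW × 800 h × ₹4.6 = ₹86.90 + ₹36.8 = ₹123.7
Saving = ₹335.92 − ₹123.7 = ₹212.22

₹212.22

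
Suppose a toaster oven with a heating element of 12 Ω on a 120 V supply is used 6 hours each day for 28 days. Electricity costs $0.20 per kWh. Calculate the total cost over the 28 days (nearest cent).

$40.32

Power = V²/R = 120²/12 = 1200 W = 1.2 kW
Runtime = 6 h/day × 28 days = 168 h
Energy = 1.2 kW × 168 h = 201.6 kWh
Cost = 201.6 kWh × $0.20/kWh = $40.32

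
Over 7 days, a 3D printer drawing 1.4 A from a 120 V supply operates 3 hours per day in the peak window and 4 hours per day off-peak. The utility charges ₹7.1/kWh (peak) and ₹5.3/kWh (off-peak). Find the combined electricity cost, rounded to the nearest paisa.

₹49.98

Power = 1.4 A × 120 V = 168 W = 0.168 kW
Peak energy = 0.168 kW × 3 h × 7 = 3.528 kWh
Off-peak energy = 0.168 kW × 4 h × 7 = 4.704 kWh
Cost = 3.528 × ₹7.1 + 4.704 × ₹5.3 = ₹25.0488 + ₹24.9312 = ₹49.98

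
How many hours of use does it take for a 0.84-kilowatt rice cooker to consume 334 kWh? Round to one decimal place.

397.6 h

Hours = 334 kWh ÷ 0.84 kW = 397.6 h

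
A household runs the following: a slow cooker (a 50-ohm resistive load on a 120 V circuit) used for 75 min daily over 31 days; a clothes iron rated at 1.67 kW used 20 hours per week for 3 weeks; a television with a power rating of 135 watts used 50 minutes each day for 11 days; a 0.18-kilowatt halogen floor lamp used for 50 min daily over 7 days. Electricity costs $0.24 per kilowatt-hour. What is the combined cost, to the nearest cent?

$27.28

slow cooker: Power = V²/R = 120²/50 = 288 W = 0.288 kW
slow cooker: Runtime = 75 min × 31 = 2325 min = 38.75 h
slow cooker: 0.288 kW × 38.75 h = 11.16 kWh
clothes iron: Runtime = 20 h/week × 3 weeks = 60 h
clothes iron: 1.67 kW × 60 h = 100.2 kWh
television: Runtime = 50 min × 11 = 550 min = 9.166666… h
television: 0.135 kW × 9.166666… h = 1.2375 kWh
halogen floor lamp: Runtime = 50 min × 7 = 350 min = 5.833333… h
halogen floor lamp: 0.18 kW × 5.833333… h = 1.05 kWh
Total energy = 113.6475 kWh
Cost = 113.6475 × $0.24 = $27.28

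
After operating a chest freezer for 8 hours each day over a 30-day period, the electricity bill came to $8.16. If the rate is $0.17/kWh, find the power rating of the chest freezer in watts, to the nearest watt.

200 W

Energy = $8.16 ÷ $0.17/kWh = 48 kWh
Runtime = 8 h/day × 30 days = 240 h
Power = 48 kWh ÷ 240 h = 0.2 kW = 200 W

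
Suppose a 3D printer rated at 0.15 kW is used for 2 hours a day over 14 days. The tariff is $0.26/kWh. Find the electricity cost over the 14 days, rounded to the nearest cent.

Runtime = 2 h/day × 14 days = 28 h
Energy = 0.15 kW × 28 h = 4.2 kWh
Cost = 4.2 kWh × $0.26/kWh = $1.09

$1.09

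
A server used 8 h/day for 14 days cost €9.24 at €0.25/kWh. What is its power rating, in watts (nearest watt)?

330 W

Energy = €9.24 ÷ €0.25/kWh = 36.96 kWh
Runtime = 8 h/day × 14 days = 112 h
Power = 36.96 kWh ÷ 112 h = 0.33 kW = 330 W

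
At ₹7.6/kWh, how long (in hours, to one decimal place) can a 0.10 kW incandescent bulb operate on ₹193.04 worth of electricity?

Energy available = ₹193.04 ÷ ₹7.6/kWh = 25.4 kWh
Hours = 25.4 kWh ÷ 0.1 kW = 254.0 h

254.0 h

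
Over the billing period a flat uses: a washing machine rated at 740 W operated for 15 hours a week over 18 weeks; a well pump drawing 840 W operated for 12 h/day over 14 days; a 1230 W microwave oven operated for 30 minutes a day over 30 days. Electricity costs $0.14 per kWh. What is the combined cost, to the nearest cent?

$50.31

washing machine: Runtime = 15 h/week × 18 weeks = 270 h
washing machine: 0.74 kW × 270 h = 199.8 kWh
well pump: Runtime = 12 h/day × 14 days = 168 h
well pump: 0.84 kW × 168 h = 141.12 kWh
microwave oven: Runtime = 30 min × 30 = 900 min = 15 h
microwave oven: 1.23 kW × 15 h = 18.45 kWh
Total energy = 359.37 kWh
Cost = 359.37 × $0.14 = $50.31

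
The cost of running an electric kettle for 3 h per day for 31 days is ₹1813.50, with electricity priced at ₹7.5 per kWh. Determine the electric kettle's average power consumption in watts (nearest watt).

2600 W

Energy = ₹1813.50 ÷ ₹7.5/kWh = 241.8 kWh
Runtime = 3 h/day × 31 days = 93 h
Power = 241.8 kWh ÷ 93 h = 2.6 kW = 2600 W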